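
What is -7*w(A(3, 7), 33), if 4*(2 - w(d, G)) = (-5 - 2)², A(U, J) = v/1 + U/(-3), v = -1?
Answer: 287/4 ≈ 71.750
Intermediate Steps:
A(U, J) = -1 - U/3 (A(U, J) = -1/1 + U/(-3) = -1*1 + U*(-⅓) = -1 - U/3)
w(d, G) = -41/4 (w(d, G) = 2 - (-5 - 2)²/4 = 2 - ¼*(-7)² = 2 - ¼*49 = 2 - 49/4 = -41/4)
-7*w(A(3, 7), 33) = -7*(-41/4) = 287/4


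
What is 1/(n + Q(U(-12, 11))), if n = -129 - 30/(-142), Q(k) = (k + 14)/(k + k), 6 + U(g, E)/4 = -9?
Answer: -4260/547007 ≈ -0.0077878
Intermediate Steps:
U(g, E) = -60 (U(g, E) = -24 + 4*(-9) = -24 - 36 = -60)
Q(k) = (14 + k)/(2*k) (Q(k) = (14 + k)/((2*k)) = (14 + k)*(1/(2*k)) = (14 + k)/(2*k))
n = -9144/71 (n = -129 - 1/142*(-30) = -129 + 15/71 = -9144/71 ≈ -128.79)
1/(n + Q(U(-12, 11))) = 1/(-9144/71 + (½)*(14 - 60)/(-60)) = 1/(-9144/71 + (½)*(-1/60)*(-46)) = 1/(-9144/71 + 23/60) = 1/(-547007/4260) = -4260/547007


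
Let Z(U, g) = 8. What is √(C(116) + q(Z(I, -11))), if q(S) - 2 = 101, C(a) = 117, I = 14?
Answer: 2*√55 ≈ 14.832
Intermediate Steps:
q(S) = 103 (q(S) = 2 + 101 = 103)
√(C(116) + q(Z(I, -11))) = √(117 + 103) = √220 = 2*√55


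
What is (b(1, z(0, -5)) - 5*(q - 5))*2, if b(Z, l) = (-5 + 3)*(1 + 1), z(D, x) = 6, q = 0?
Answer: 42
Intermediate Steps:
b(Z, l) = -4 (b(Z, l) = -2*2 = -4)
(b(1, z(0, -5)) - 5*(q - 5))*2 = (-4 - 5*(0 - 5))*2 = (-4 - 5*(-5))*2 = (-4 + 25)*2 = 21*2 = 42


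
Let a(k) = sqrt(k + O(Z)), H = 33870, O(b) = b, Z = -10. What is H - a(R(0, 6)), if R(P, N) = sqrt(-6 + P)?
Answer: 33870 - sqrt(-10 + I*sqrt(6)) ≈ 33870.0 - 3.1856*I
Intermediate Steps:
a(k) = sqrt(-10 + k) (a(k) = sqrt(k - 10) = sqrt(-10 + k))
H - a(R(0, 6)) = 33870 - sqrt(-10 + sqrt(-6 + 0)) = 33870 - sqrt(-10 + sqrt(-6)) = 33870 - sqrt(-10 + I*sqrt(6))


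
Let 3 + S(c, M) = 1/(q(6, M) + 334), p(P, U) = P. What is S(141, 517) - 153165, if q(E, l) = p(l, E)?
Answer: -130345967/851 ≈ -1.5317e+5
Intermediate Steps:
q(E, l) = l
S(c, M) = -3 + 1/(334 + M) (S(c, M) = -3 + 1/(M + 334) = -3 + 1/(334 + M))
S(141, 517) - 153165 = (-1001 - 3*517)/(334 + 517) - 153165 = (-1001 - 1551)/851 - 153165 = (1/851)*(-2552) - 153165 = -2552/851 - 153165 = -130345967/851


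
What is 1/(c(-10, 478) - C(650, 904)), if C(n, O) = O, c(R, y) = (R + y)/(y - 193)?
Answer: -95/85724 ≈ -0.0011082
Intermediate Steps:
c(R, y) = (R + y)/(-193 + y)
1/(c(-10, 478) - C(650, 904)) = 1/((-10 + 478)/(-193 + 478) - 1*904) = 1/(468/285 - 904) = 1/((1/285)*468 - 904) = 1/(156/95 - 904) = 1/(-85724/95) = -95/85724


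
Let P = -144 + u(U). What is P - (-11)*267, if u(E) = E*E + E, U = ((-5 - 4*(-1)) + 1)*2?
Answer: 2793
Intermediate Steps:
U = 0 (U = ((-5 + 4) + 1)*2 = (-1 + 1)*2 = 0*2 = 0)
u(E) = E + E² (u(E) = E² + E = E + E²)
P = -144 (P = -144 + 0*(1 + 0) = -144 + 0*1 = -144 + 0 = -144)
P - (-11)*267 = -144 - (-11)*267 = -144 - 1*(-2937) = -144 + 2937 = 2793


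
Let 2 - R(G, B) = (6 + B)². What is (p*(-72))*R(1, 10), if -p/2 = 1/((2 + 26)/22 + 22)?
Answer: -12573/8 ≈ -1571.6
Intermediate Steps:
R(G, B) = 2 - (6 + B)²
p = -11/128 (p = -2/((2 + 26)/22 + 22) = -2/(28*(1/22) + 22) = -2/(14/11 + 22) = -2/256/11 = -2*11/256 = -11/128 ≈ -0.085938)
(p*(-72))*R(1, 10) = (-11/128*(-72))*(2 - (6 + 10)²) = 99*(2 - 1*16²)/16 = 99*(2 - 1*256)/16 = 99*(2 - 256)/16 = (99/16)*(-254) = -12573/8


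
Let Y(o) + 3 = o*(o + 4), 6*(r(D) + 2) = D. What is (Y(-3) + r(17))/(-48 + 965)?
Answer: -31/5502 ≈ -0.0056343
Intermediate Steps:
r(D) = -2 + D/6
Y(o) = -3 + o*(4 + o) (Y(o) = -3 + o*(o + 4) = -3 + o*(4 + o))
(Y(-3) + r(17))/(-48 + 965) = ((-3 + (-3)² + 4*(-3)) + (-2 + (⅙)*17))/(-48 + 965) = ((-3 + 9 - 12) + (-2 + 17/6))/917 = (-6 + ⅚)*(1/917) = -31/6*1/917 = -31/5502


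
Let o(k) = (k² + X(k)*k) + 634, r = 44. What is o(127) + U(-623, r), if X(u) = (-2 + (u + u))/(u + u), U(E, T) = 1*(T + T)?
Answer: 16977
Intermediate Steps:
U(E, T) = 2*T (U(E, T) = 1*(2*T) = 2*T)
X(u) = (-2 + 2*u)/(2*u) (X(u) = (-2 + 2*u)/((2*u)) = (-2 + 2*u)*(1/(2*u)) = (-2 + 2*u)/(2*u))
o(k) = 633 + k + k² (o(k) = (k² + ((-1 + k)/k)*k) + 634 = (k² + (-1 + k)) + 634 = (-1 + k + k²) + 634 = 633 + k + k²)
o(127) + U(-623, r) = (633 + 127 + 127²) + 2*44 = (633 + 127 + 16129) + 88 = 16889 + 88 = 16977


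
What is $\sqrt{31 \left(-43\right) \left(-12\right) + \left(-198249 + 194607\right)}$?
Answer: $\sqrt{12354} \approx 111.15$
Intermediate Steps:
$\sqrt{31 \left(-43\right) \left(-12\right) + \left(-198249 + 194607\right)} = \sqrt{\left(-1333\right) \left(-12\right) - 3642} = \sqrt{15996 - 3642} = \sqrt{12354}$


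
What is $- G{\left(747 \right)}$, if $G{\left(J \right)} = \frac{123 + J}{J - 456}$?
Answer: $- \frac{290}{97} \approx -2.9897$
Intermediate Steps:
$G{\left(J \right)} = \frac{123 + J}{-456 + J}$
$- G{\left(747 \right)} = - \frac{123 + 747}{-456 + 747} = - \frac{870}{291} = \left(-1\right) \frac{290}{97} = - \frac{290}{97}$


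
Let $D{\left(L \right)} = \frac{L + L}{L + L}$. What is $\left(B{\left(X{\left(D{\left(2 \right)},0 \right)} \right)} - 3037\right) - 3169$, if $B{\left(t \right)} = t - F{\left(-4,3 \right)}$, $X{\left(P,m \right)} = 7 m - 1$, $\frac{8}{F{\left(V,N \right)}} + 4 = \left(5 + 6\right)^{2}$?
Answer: $- \frac{726227}{117} \approx -6207.1$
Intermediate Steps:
$D{\left(L \right)} = 1$ ($D{\left(L \right)} = \frac{2 L}{2 L} = 2 L \frac{1}{2 L} = 1$)
$F{\left(V,N \right)} = \frac{8}{117}$ ($F{\left(V,N \right)} = \frac{8}{-4 + \left(5 + 6\right)^{2}} = \frac{8}{-4 + 11^{2}} = \frac{8}{-4 + 121} = \frac{8}{117}$)
$X{\left(P,m \right)} = -1 + 7 m$
$B{\left(t \right)} = - \frac{8}{117} + t$ ($B{\left(t \right)} = t - \frac{8}{117} = - \frac{8}{117} + t$)
$\left(B{\left(X{\left(D{\left(2 \right)},0 \right)} \right)} - 3037\right) - 3169 = \left(\left(- \frac{8}{117} + \left(-1 + 7 \cdot 0\right)\right) - 3037\right) - 3169 = \left(\left(- \frac{8}{117} + \left(-1 + 0\right)\right) - 3037\right) - 3169 = \left(\left(- \frac{8}{117} - 1\right) - 3037\right) - 3169 = \left(- \frac{125}{117} - 3037\right) - 3169 = - \frac{355454}{117} - 3169 = - \frac{726227}{117}$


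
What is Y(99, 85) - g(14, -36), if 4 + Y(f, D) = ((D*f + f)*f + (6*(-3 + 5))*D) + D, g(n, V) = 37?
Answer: 843950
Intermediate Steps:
Y(f, D) = -4 + 13*D + f*(f + D*f) (Y(f, D) = -4 + (((D*f + f)*f + (6*(-3 + 5))*D) + D) = -4 + (((f + D*f)*f + (6*2)*D) + D) = -4 + ((f*(f + D*f) + 12*D) + D) = -4 + ((12*D + f*(f + D*f)) + D) = -4 + (13*D + f*(f + D*f)) = -4 + 13*D + f*(f + D*f))
Y(99, 85) - g(14, -36) = (-4 + 99**2 + 13*85 + 85*99**2) - 1*37 = (-4 + 9801 + 1105 + 85*9801) - 37 = (-4 + 9801 + 1105 + 833085) - 37 = 843987 - 37 = 843950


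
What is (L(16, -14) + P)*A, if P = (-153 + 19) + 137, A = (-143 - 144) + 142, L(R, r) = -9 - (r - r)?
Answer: 870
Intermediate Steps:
L(R, r) = -9 (L(R, r) = -9 - 1*0 = -9 + 0 = -9)
A = -145 (A = -287 + 142 = -145)
P = 3 (P = -134 + 137 = 3)
(L(16, -14) + P)*A = (-9 + 3)*(-145) = -6*(-145) = 870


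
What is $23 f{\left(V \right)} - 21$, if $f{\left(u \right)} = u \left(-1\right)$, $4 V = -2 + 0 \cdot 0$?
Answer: $- \frac{19}{2} \approx -9.5$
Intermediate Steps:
$V = - \frac{1}{2}$ ($V = \frac{-2 + 0 \cdot 0}{4} = \frac{-2 + 0}{4} = \frac{1}{4} \left(-2\right) = - \frac{1}{2} \approx -0.5$)
$f{\left(u \right)} = - u$
$23 f{\left(V \right)} - 21 = 23 \left(\left(-1\right) \left(- \frac{1}{2}\right)\right) - 21 = 23 \cdot \frac{1}{2} - 21 = \frac{23}{2} - 21 = - \frac{19}{2}$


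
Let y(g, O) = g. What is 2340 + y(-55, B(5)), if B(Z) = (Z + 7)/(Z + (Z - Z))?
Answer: 2285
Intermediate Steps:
B(Z) = (7 + Z)/Z (B(Z) = (7 + Z)/(Z + 0) = (7 + Z)/Z)
2340 + y(-55, B(5)) = 2340 - 55 = 2285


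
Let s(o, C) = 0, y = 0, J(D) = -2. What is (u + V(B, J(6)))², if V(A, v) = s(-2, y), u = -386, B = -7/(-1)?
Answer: 148996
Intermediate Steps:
B = 7 (B = -7*(-1) = 7)
V(A, v) = 0
(u + V(B, J(6)))² = (-386 + 0)² = (-386)² = 148996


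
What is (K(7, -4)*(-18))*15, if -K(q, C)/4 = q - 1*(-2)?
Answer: 9720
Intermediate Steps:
K(q, C) = -8 - 4*q (K(q, C) = -4*(q - 1*(-2)) = -4*(q + 2) = -4*(2 + q) = -8 - 4*q)
(K(7, -4)*(-18))*15 = ((-8 - 4*7)*(-18))*15 = ((-8 - 28)*(-18))*15 = -36*(-18)*15 = 648*15 = 9720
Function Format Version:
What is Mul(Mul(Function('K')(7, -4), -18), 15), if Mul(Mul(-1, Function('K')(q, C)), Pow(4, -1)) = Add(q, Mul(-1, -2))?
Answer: 9720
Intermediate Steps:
Function('K')(q, C) = Add(-8, Mul(-4, q)) (Function('K')(q, C) = Mul(-4, Add(q, Mul(-1, -2))) = Mul(-4, Add(q, 2)) = Mul(-4, Add(2, q)) = Add(-8, Mul(-4, q)))
Mul(Mul(Function('K')(7, -4), -18), 15) = Mul(Mul(Add(-8, Mul(-4, 7)), -18), 15) = Mul(Mul(Add(-8, -28), -18), 15) = Mul(Mul(-36, -18), 15) = Mul(648, 15) = 9720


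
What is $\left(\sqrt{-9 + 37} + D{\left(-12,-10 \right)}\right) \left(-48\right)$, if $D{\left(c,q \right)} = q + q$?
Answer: $960 - 96 \sqrt{7} \approx 706.01$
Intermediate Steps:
$D{\left(c,q \right)} = 2 q$
$\left(\sqrt{-9 + 37} + D{\left(-12,-10 \right)}\right) \left(-48\right) = \left(\sqrt{-9 + 37} + 2 \left(-10\right)\right) \left(-48\right) = \left(\sqrt{28} - 20\right) \left(-48\right) = \left(2 \sqrt{7} - 20\right) \left(-48\right) = \left(-20 + 2 \sqrt{7}\right) \left(-48\right) = 960 - 96 \sqrt{7}$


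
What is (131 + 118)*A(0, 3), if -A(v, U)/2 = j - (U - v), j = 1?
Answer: 996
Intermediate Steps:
A(v, U) = -2 - 2*v + 2*U (A(v, U) = -2*(1 - (U - v)) = -2*(1 + (v - U)) = -2*(1 + v - U) = -2 - 2*v + 2*U)
(131 + 118)*A(0, 3) = (131 + 118)*(-2 - 2*0 + 2*3) = 249*(-2 + 0 + 6) = 249*4 = 996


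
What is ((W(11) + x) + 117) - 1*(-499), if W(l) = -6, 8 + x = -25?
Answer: 577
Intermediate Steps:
x = -33 (x = -8 - 25 = -33)
((W(11) + x) + 117) - 1*(-499) = ((-6 - 33) + 117) - 1*(-499) = (-39 + 117) + 499 = 78 + 499 = 577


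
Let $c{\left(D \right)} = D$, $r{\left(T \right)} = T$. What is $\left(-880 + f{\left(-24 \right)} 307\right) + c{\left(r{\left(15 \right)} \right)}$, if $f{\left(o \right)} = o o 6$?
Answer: $1060127$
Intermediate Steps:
$f{\left(o \right)} = 6 o^{2}$ ($f{\left(o \right)} = o^{2} \cdot 6 = 6 o^{2}$)
$\left(-880 + f{\left(-24 \right)} 307\right) + c{\left(r{\left(15 \right)} \right)} = \left(-880 + 6 \left(-24\right)^{2} \cdot 307\right) + 15 = \left(-880 + 6 \cdot 576 \cdot 307\right) + 15 = \left(-880 + 3456 \cdot 307\right) + 15 = \left(-880 + 1060992\right) + 15 = 1060112 + 15 = 1060127$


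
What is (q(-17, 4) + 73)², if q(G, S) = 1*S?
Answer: 5929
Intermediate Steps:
q(G, S) = S
(q(-17, 4) + 73)² = (4 + 73)² = 77² = 5929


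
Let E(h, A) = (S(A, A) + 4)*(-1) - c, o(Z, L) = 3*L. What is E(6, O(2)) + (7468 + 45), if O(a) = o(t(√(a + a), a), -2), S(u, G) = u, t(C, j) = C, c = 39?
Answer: 7476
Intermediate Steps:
O(a) = -6 (O(a) = 3*(-2) = -6)
E(h, A) = -43 - A (E(h, A) = (A + 4)*(-1) - 1*39 = (4 + A)*(-1) - 39 = (-4 - A) - 39 = -43 - A)
E(6, O(2)) + (7468 + 45) = (-43 - 1*(-6)) + (7468 + 45) = (-43 + 6) + 7513 = -37 + 7513 = 7476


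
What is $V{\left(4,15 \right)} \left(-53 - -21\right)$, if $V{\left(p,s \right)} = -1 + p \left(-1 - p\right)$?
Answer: $672$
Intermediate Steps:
$V{\left(4,15 \right)} \left(-53 - -21\right) = \left(-1 - 4 - 4^{2}\right) \left(-53 - -21\right) = \left(-1 - 4 - 16\right) \left(-53 + 21\right) = \left(-1 - 4 - 16\right) \left(-32\right) = \left(-21\right) \left(-32\right) = 672$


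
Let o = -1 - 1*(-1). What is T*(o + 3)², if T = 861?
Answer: 7749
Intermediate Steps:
o = 0 (o = -1 + 1 = 0)
T*(o + 3)² = 861*(0 + 3)² = 861*3² = 861*9 = 7749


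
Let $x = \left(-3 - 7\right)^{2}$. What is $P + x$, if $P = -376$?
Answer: $-276$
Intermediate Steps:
$x = 100$ ($x = \left(-10\right)^{2} = 100$)
$P + x = -376 + 100 = -276$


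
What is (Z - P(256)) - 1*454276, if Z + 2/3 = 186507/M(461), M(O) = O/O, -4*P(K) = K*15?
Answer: -800429/3 ≈ -2.6681e+5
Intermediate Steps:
P(K) = -15*K/4 (P(K) = -K*15/4 = -15*K/4)
M(O) = 1
Z = 559519/3 (Z = -⅔ + 186507/1 = -⅔ + 186507*1 = -⅔ + 186507 = 559519/3 ≈ 1.8651e+5)
(Z - P(256)) - 1*454276 = (559519/3 - (-15)*256/4) - 1*454276 = (559519/3 - 1*(-960)) - 454276 = (559519/3 + 960) - 454276 = 562399/3 - 454276 = -800429/3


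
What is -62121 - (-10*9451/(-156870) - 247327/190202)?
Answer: -185348269320107/2983698774 ≈ -62120.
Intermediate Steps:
-62121 - (-10*9451/(-156870) - 247327/190202) = -62121 - (-94510*(-1/156870) - 247327*1/190202) = -62121 - (9451/15687 - 247327/190202) = -62121 - 1*(-2082219547/2983698774) = -62121 + 2082219547/2983698774 = -185348269320107/2983698774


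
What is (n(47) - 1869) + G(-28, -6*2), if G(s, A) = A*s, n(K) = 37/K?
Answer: -72014/47 ≈ -1532.2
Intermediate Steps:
(n(47) - 1869) + G(-28, -6*2) = (37/47 - 1869) - 6*2*(-28) = (37*(1/47) - 1869) - 12*(-28) = (37/47 - 1869) + 336 = -87806/47 + 336 = -72014/47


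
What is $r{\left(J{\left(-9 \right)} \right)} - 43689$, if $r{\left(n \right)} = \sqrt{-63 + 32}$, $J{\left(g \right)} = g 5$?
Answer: $-43689 + i \sqrt{31} \approx -43689.0 + 5.5678 i$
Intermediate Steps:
$J{\left(g \right)} = 5 g$
$r{\left(n \right)} = i \sqrt{31}$ ($r{\left(n \right)} = \sqrt{-31} = i \sqrt{31}$)
$r{\left(J{\left(-9 \right)} \right)} - 43689 = i \sqrt{31} - 43689 = -43689 + i \sqrt{31}$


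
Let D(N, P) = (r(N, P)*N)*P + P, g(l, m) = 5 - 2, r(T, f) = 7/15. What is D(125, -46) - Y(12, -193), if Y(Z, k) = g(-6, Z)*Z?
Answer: -8296/3 ≈ -2765.3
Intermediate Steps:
r(T, f) = 7/15 (r(T, f) = 7*(1/15) = 7/15)
g(l, m) = 3
Y(Z, k) = 3*Z
D(N, P) = P + 7*N*P/15 (D(N, P) = (7*N/15)*P + P = 7*N*P/15 + P = P + 7*N*P/15)
D(125, -46) - Y(12, -193) = (1/15)*(-46)*(15 + 7*125) - 3*12 = (1/15)*(-46)*(15 + 875) - 1*36 = (1/15)*(-46)*890 - 36 = -8188/3 - 36 = -8296/3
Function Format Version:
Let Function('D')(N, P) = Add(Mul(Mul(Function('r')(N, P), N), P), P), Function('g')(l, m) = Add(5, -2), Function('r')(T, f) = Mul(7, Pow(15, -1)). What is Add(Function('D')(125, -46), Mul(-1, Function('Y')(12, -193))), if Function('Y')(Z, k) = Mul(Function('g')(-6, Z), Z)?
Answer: Rational(-8296, 3) ≈ -2765.3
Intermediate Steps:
Function('r')(T, f) = Rational(7, 15) (Function('r')(T, f) = Mul(7, Rational(1, 15)) = Rational(7, 15))
Function('g')(l, m) = 3
Function('Y')(Z, k) = Mul(3, Z)
Function('D')(N, P) = Add(P, Mul(Rational(7, 15), N, P)) (Function('D')(N, P) = Add(Mul(Mul(Rational(7, 15), N), P), P) = Add(Mul(Rational(7, 15), N, P), P) = Add(P, Mul(Rational(7, 15), N, P)))
Add(Function('D')(125, -46), Mul(-1, Function('Y')(12, -193))) = Add(Mul(Rational(1, 15), -46, Add(15, Mul(7, 125))), Mul(-1, Mul(3, 12))) = Add(Mul(Rational(1, 15), -46, Add(15, 875)), Mul(-1, 36)) = Add(Mul(Rational(1, 15), -46, 890), -36) = Add(Rational(-8188, 3), -36) = Rational(-8296, 3)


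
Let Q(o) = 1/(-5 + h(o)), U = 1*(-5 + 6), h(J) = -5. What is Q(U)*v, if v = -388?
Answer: 194/5 ≈ 38.800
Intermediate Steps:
U = 1 (U = 1*1 = 1)
Q(o) = -1/10 (Q(o) = 1/(-5 - 5) = 1/(-10) = -1/10)
Q(U)*v = -1/10*(-388) = 194/5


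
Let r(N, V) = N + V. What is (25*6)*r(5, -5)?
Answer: 0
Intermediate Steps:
(25*6)*r(5, -5) = (25*6)*(5 - 5) = 150*0 = 0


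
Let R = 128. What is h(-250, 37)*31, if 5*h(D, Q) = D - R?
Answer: -11718/5 ≈ -2343.6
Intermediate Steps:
h(D, Q) = -128/5 + D/5 (h(D, Q) = (D - 1*128)/5 = (D - 128)/5 = (-128 + D)/5 = -128/5 + D/5)
h(-250, 37)*31 = (-128/5 + (⅕)*(-250))*31 = (-128/5 - 50)*31 = -378/5*31 = -11718/5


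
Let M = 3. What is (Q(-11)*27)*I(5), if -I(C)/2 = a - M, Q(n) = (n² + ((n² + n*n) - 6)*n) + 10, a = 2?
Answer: -133110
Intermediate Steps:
Q(n) = 10 + n² + n*(-6 + 2*n²) (Q(n) = (n² + ((n² + n²) - 6)*n) + 10 = (n² + (2*n² - 6)*n) + 10 = (n² + (-6 + 2*n²)*n) + 10 = (n² + n*(-6 + 2*n²)) + 10 = 10 + n² + n*(-6 + 2*n²))
I(C) = 2 (I(C) = -2*(2 - 1*3) = -2*(2 - 3) = -2*(-1) = 2)
(Q(-11)*27)*I(5) = ((10 + (-11)² - 6*(-11) + 2*(-11)³)*27)*2 = ((10 + 121 + 66 + 2*(-1331))*27)*2 = ((10 + 121 + 66 - 2662)*27)*2 = -2465*27*2 = -66555*2 = -133110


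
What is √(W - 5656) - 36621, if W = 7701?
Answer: -36621 + √2045 ≈ -36576.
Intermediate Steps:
√(W - 5656) - 36621 = √(7701 - 5656) - 36621 = √2045 - 36621 = -36621 + √2045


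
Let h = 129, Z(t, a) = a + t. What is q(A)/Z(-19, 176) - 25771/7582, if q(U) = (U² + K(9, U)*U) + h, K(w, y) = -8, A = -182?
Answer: 259117591/1190374 ≈ 217.68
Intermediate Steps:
q(U) = 129 + U² - 8*U (q(U) = (U² - 8*U) + 129 = 129 + U² - 8*U)
q(A)/Z(-19, 176) - 25771/7582 = (129 + (-182)² - 8*(-182))/(176 - 19) - 25771/7582 = (129 + 33124 + 1456)/157 - 25771*1/7582 = 34709*(1/157) - 25771/7582 = 34709/157 - 25771/7582 = 259117591/1190374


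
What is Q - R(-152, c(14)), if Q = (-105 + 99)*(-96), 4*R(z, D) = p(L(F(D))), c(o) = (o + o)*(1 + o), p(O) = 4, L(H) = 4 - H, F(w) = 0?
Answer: 575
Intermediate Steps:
c(o) = 2*o*(1 + o) (c(o) = (2*o)*(1 + o) = 2*o*(1 + o))
R(z, D) = 1 (R(z, D) = (¼)*4 = 1)
Q = 576 (Q = -6*(-96) = 576)
Q - R(-152, c(14)) = 576 - 1*1 = 576 - 1 = 575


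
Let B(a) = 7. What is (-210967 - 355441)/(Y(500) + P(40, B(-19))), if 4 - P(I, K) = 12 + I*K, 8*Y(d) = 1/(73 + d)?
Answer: 2596414272/1320191 ≈ 1966.7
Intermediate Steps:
Y(d) = 1/(8*(73 + d))
P(I, K) = -8 - I*K (P(I, K) = 4 - (12 + I*K) = 4 + (-12 - I*K) = -8 - I*K)
(-210967 - 355441)/(Y(500) + P(40, B(-19))) = (-210967 - 355441)/(1/(8*(73 + 500)) + (-8 - 1*40*7)) = -566408/((⅛)/573 + (-8 - 280)) = -566408/((⅛)*(1/573) - 288) = -566408/(1/4584 - 288) = -566408/(-1320191/4584) = -566408*(-4584/1320191) = 2596414272/1320191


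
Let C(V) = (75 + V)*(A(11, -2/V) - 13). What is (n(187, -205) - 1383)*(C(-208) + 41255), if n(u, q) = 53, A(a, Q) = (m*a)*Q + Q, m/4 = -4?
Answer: -2988251315/52 ≈ -5.7466e+7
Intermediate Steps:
m = -16 (m = 4*(-4) = -16)
A(a, Q) = Q - 16*Q*a (A(a, Q) = (-16*a)*Q + Q = -16*Q*a + Q = Q - 16*Q*a)
C(V) = (-13 + 350/V)*(75 + V) (C(V) = (75 + V)*((-2/V)*(1 - 16*11) - 13) = (75 + V)*((-2/V)*(1 - 176) - 13) = (75 + V)*(-2/V*(-175) - 13) = (75 + V)*(350/V - 13) = (75 + V)*(-13 + 350/V) = (-13 + 350/V)*(75 + V))
(n(187, -205) - 1383)*(C(-208) + 41255) = (53 - 1383)*((-625 - 13*(-208) + 26250/(-208)) + 41255) = -1330*((-625 + 2704 + 26250*(-1/208)) + 41255) = -1330*((-625 + 2704 - 13125/104) + 41255) = -1330*(203091/104 + 41255) = -1330*4493611/104 = -2988251315/52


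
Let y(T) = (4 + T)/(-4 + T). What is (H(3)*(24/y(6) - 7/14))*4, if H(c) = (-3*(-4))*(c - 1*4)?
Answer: -1032/5 ≈ -206.40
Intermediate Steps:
H(c) = -48 + 12*c (H(c) = 12*(c - 4) = 12*(-4 + c) = -48 + 12*c)
y(T) = (4 + T)/(-4 + T)
(H(3)*(24/y(6) - 7/14))*4 = ((-48 + 12*3)*(24/(((4 + 6)/(-4 + 6))) - 7/14))*4 = ((-48 + 36)*(24/((10/2)) - 7*1/14))*4 = -12*(24/(((½)*10)) - ½)*4 = -12*(24/5 - ½)*4 = -12*43/10*4 = -258/5*4 = -1032/5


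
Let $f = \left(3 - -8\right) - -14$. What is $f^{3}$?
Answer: $15625$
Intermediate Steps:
$f = 25$ ($f = \left(3 + 8\right) + 14 = 11 + 14 = 25$)
$f^{3} = 25^{3} = 15625$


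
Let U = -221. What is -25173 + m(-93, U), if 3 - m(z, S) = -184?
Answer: -24986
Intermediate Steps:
m(z, S) = 187 (m(z, S) = 3 - 1*(-184) = 3 + 184 = 187)
-25173 + m(-93, U) = -25173 + 187 = -24986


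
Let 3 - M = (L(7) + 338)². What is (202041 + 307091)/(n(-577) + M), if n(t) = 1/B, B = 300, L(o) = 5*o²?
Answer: -11749200/7843523 ≈ -1.4979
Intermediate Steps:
n(t) = 1/300
M = -339886 (M = 3 - (5*7² + 338)² = 3 - (5*49 + 338)² = 3 - (245 + 338)² = 3 - 1*583² = 3 - 1*339889 = 3 - 339889 = -339886)
(202041 + 307091)/(n(-577) + M) = (202041 + 307091)/(1/300 - 339886) = 509132/(-101965799/300) = 509132*(-300/101965799) = -11749200/7843523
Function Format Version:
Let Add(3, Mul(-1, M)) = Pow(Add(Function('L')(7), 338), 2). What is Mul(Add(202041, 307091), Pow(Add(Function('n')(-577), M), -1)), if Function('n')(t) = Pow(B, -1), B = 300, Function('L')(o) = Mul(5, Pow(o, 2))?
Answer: Rational(-11749200, 7843523) ≈ -1.4979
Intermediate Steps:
Function('n')(t) = Rational(1, 300) (Function('n')(t) = Pow(300, -1) = Rational(1, 300))
M = -339886 (M = Add(3, Mul(-1, Pow(Add(Mul(5, Pow(7, 2)), 338), 2))) = Add(3, Mul(-1, Pow(Add(Mul(5, 49), 338), 2))) = Add(3, Mul(-1, Pow(Add(245, 338), 2))) = Add(3, Mul(-1, Pow(583, 2))) = Add(3, Mul(-1, 339889)) = Add(3, -339889) = -339886)
Mul(Add(202041, 307091), Pow(Add(Function('n')(-577), M), -1)) = Mul(Add(202041, 307091), Pow(Add(Rational(1, 300), -339886), -1)) = Mul(509132, Pow(Rational(-101965799, 300), -1)) = Mul(509132, Rational(-300, 101965799)) = Rational(-11749200, 7843523)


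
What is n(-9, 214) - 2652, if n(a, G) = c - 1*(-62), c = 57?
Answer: -2533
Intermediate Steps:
n(a, G) = 119 (n(a, G) = 57 - 1*(-62) = 57 + 62 = 119)
n(-9, 214) - 2652 = 119 - 2652 = -2533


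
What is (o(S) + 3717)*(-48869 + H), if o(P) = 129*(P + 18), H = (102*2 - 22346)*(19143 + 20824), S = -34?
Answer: -1462901996499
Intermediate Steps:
H = -884949314 (H = (204 - 22346)*39967 = -22142*39967 = -884949314)
o(P) = 2322 + 129*P (o(P) = 129*(18 + P) = 2322 + 129*P)
(o(S) + 3717)*(-48869 + H) = ((2322 + 129*(-34)) + 3717)*(-48869 - 884949314) = ((2322 - 4386) + 3717)*(-884998183) = (-2064 + 3717)*(-884998183) = 1653*(-884998183) = -1462901996499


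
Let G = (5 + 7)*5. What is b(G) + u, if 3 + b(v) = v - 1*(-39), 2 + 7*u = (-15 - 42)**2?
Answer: 3919/7 ≈ 559.86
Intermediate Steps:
u = 3247/7 (u = -2/7 + (-15 - 42)**2/7 = -2/7 + (1/7)*(-57)**2 = -2/7 + (1/7)*3249 = -2/7 + 3249/7 = 3247/7 ≈ 463.86)
G = 60 (G = 12*5 = 60)
b(v) = 36 + v (b(v) = -3 + (v - 1*(-39)) = -3 + (v + 39) = -3 + (39 + v) = 36 + v)
b(G) + u = (36 + 60) + 3247/7 = 96 + 3247/7 = 3919/7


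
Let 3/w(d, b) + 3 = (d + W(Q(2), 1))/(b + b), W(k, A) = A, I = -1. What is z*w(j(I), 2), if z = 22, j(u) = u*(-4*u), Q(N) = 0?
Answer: -88/5 ≈ -17.600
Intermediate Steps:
j(u) = -4*u²
w(d, b) = 3/(-3 + (1 + d)/(2*b)) (w(d, b) = 3/(-3 + (d + 1)/(b + b)) = 3/(-3 + (1 + d)/((2*b))) = 3/(-3 + (1 + d)*(1/(2*b))) = 3/(-3 + (1 + d)/(2*b)))
z*w(j(I), 2) = 22*(6*2/(1 - 4*(-1)² - 6*2)) = 22*(6*2/(1 - 4*1 - 12)) = 22*(6*2/(1 - 4 - 12)) = 22*(6*2/(-15)) = 22*(6*2*(-1/15)) = 22*(-⅘) = -88/5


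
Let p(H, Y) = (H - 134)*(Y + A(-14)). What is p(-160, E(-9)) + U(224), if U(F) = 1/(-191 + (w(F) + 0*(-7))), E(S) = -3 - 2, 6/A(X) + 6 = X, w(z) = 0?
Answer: 1488076/955 ≈ 1558.2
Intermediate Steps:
A(X) = 6/(-6 + X)
E(S) = -5
p(H, Y) = (-134 + H)*(-3/10 + Y) (p(H, Y) = (H - 134)*(Y + 6/(-6 - 14)) = (-134 + H)*(Y + 6/(-20)) = (-134 + H)*(Y + 6*(-1/20)) = (-134 + H)*(Y - 3/10) = (-134 + H)*(-3/10 + Y))
U(F) = -1/191 (U(F) = 1/(-191 + (0 + 0*(-7))) = 1/(-191 + (0 + 0)) = 1/(-191 + 0) = 1/(-191) = -1/191)
p(-160, E(-9)) + U(224) = (201/5 - 134*(-5) - 3/10*(-160) - 160*(-5)) - 1/191 = (201/5 + 670 + 48 + 800) - 1/191 = 7791/5 - 1/191 = 1488076/955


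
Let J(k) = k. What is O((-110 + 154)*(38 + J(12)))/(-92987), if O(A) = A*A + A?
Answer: -4842200/92987 ≈ -52.074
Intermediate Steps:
O(A) = A + A**2 (O(A) = A**2 + A = A + A**2)
O((-110 + 154)*(38 + J(12)))/(-92987) = (((-110 + 154)*(38 + 12))*(1 + (-110 + 154)*(38 + 12)))/(-92987) = ((44*50)*(1 + 44*50))*(-1/92987) = (2200*(1 + 2200))*(-1/92987) = (2200*2201)*(-1/92987) = 4842200*(-1/92987) = -4842200/92987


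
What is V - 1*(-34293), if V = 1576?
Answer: 35869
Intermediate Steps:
V - 1*(-34293) = 1576 - 1*(-34293) = 1576 + 34293 = 35869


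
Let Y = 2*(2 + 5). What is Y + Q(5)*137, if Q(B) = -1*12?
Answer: -1630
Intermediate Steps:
Q(B) = -12
Y = 14 (Y = 2*7 = 14)
Y + Q(5)*137 = 14 - 12*137 = 14 - 1644 = -1630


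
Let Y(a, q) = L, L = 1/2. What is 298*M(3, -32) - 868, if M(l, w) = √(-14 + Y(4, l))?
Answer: -868 + 447*I*√6 ≈ -868.0 + 1094.9*I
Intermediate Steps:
L = ½ ≈ 0.50000
Y(a, q) = ½
M(l, w) = 3*I*√6/2 (M(l, w) = √(-14 + ½) = √(-27/2) = 3*I*√6/2)
298*M(3, -32) - 868 = 298*(3*I*√6/2) - 868 = 447*I*√6 - 868 = -868 + 447*I*√6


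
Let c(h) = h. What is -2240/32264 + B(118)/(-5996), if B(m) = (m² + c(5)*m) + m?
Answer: -15172434/6045467 ≈ -2.5097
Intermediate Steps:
B(m) = m² + 6*m (B(m) = (m² + 5*m) + m = m² + 6*m)
-2240/32264 + B(118)/(-5996) = -2240/32264 + (118*(6 + 118))/(-5996) = -2240*1/32264 + (118*124)*(-1/5996) = -280/4033 + 14632*(-1/5996) = -280/4033 - 3658/1499 = -15172434/6045467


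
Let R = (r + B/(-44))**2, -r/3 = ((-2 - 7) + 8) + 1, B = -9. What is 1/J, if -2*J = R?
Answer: -3872/81 ≈ -47.802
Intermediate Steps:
r = 0 (r = -3*(((-2 - 7) + 8) + 1) = -3*((-9 + 8) + 1) = -3*(-1 + 1) = -3*0 = 0)
R = 81/1936 (R = (0 - 9/(-44))**2 = (0 - 9*(-1/44))**2 = (0 + 9/44)**2 = (9/44)**2 = 81/1936 ≈ 0.041839)
J = -81/3872 (J = -1/2*81/1936 = -81/3872 ≈ -0.020919)
1/J = 1/(-81/3872) = -3872/81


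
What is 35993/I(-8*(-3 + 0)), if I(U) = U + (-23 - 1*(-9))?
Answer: 35993/10 ≈ 3599.3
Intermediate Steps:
I(U) = -14 + U (I(U) = U + (-23 + 9) = U - 14 = -14 + U)
35993/I(-8*(-3 + 0)) = 35993/(-14 - 8*(-3 + 0)) = 35993/(-14 - 8*(-3)) = 35993/(-14 + 24) = 35993/10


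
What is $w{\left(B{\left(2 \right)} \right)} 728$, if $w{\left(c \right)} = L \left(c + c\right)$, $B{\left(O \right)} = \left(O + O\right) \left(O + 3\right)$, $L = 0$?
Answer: $0$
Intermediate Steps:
$B{\left(O \right)} = 2 O \left(3 + O\right)$
$w{\left(c \right)} = 0$ ($w{\left(c \right)} = 0 \left(c + c\right) = 0 \cdot 2 c = 0$)
$w{\left(B{\left(2 \right)} \right)} 728 = 0 \cdot 728 = 0$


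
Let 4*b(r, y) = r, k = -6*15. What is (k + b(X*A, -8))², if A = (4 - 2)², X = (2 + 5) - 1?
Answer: 7056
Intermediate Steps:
X = 6 (X = 7 - 1 = 6)
k = -90
A = 4 (A = 2² = 4)
b(r, y) = r/4
(k + b(X*A, -8))² = (-90 + (6*4)/4)² = (-90 + (¼)*24)² = (-90 + 6)² = (-84)² = 7056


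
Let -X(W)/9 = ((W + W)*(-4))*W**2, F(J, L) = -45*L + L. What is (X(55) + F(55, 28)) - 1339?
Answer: 11976429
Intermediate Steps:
F(J, L) = -44*L
X(W) = 72*W**3 (X(W) = -9*(W + W)*(-4)*W**2 = -9*(2*W)*(-4)*W**2 = -9*(-8*W)*W**2 = -(-72)*W**3 = 72*W**3)
(X(55) + F(55, 28)) - 1339 = (72*55**3 - 44*28) - 1339 = (72*166375 - 1232) - 1339 = (11979000 - 1232) - 1339 = 11977768 - 1339 = 11976429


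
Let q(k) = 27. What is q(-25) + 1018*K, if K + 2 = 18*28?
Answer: 511063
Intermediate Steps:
K = 502 (K = -2 + 18*28 = -2 + 504 = 502)
q(-25) + 1018*K = 27 + 1018*502 = 27 + 511036 = 511063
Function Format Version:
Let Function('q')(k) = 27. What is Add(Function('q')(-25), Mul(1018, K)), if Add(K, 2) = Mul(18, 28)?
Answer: 511063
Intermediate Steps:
K = 502 (K = Add(-2, Mul(18, 28)) = Add(-2, 504) = 502)
Add(Function('q')(-25), Mul(1018, K)) = Add(27, Mul(1018, 502)) = Add(27, 511036) = 511063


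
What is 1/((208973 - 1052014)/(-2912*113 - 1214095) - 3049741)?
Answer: -1543151/4706210030850 ≈ -3.2790e-7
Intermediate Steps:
1/((208973 - 1052014)/(-2912*113 - 1214095) - 3049741) = 1/(-843041/(-329056 - 1214095) - 3049741) = 1/(-843041/(-1543151) - 3049741) = 1/(-843041*(-1/1543151) - 3049741) = 1/(843041/1543151 - 3049741) = 1/(-4706210030850/1543151) = -1543151/4706210030850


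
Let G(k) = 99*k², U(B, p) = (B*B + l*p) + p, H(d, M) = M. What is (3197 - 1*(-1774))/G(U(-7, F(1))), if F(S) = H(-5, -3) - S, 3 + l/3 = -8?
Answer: 1657/1033857 ≈ 0.0016027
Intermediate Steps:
l = -33 (l = -9 + 3*(-8) = -9 - 24 = -33)
F(S) = -3 - S
U(B, p) = B² - 32*p (U(B, p) = (B*B - 33*p) + p = (B² - 33*p) + p = B² - 32*p)
(3197 - 1*(-1774))/G(U(-7, F(1))) = (3197 - 1*(-1774))/((99*((-7)² - 32*(-3 - 1*1))²)) = (3197 + 1774)/((99*(49 - 32*(-3 - 1))²)) = 4971/((99*(49 - 32*(-4))²)) = 4971/((99*(49 + 128)²)) = 4971/((99*177²)) = 4971/((99*31329)) = 4971/3101571 = 4971*(1/3101571) = 1657/1033857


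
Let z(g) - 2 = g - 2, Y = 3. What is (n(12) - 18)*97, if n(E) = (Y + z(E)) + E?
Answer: 873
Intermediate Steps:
z(g) = g (z(g) = 2 + (g - 2) = 2 + (-2 + g) = g)
n(E) = 3 + 2*E (n(E) = (3 + E) + E = 3 + 2*E)
(n(12) - 18)*97 = ((3 + 2*12) - 18)*97 = ((3 + 24) - 18)*97 = (27 - 18)*97 = 9*97 = 873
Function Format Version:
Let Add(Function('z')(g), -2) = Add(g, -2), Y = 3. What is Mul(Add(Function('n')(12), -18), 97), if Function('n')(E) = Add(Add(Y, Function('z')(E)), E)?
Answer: 873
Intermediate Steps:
Function('z')(g) = g (Function('z')(g) = Add(2, Add(g, -2)) = Add(2, Add(-2, g)) = g)
Function('n')(E) = Add(3, Mul(2, E)) (Function('n')(E) = Add(Add(3, E), E) = Add(3, Mul(2, E)))
Mul(Add(Function('n')(12), -18), 97) = Mul(Add(Add(3, Mul(2, 12)), -18), 97) = Mul(Add(Add(3, 24), -18), 97) = Mul(Add(27, -18), 97) = Mul(9, 97) = 873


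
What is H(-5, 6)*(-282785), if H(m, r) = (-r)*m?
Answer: -8483550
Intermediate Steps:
H(m, r) = -m*r
H(-5, 6)*(-282785) = -1*(-5)*6*(-282785) = 30*(-282785) = -8483550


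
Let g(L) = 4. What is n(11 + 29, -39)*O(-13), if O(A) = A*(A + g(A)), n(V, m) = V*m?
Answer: -182520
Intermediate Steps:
O(A) = A*(4 + A) (O(A) = A*(A + 4) = A*(4 + A))
n(11 + 29, -39)*O(-13) = ((11 + 29)*(-39))*(-13*(4 - 13)) = (40*(-39))*(-13*(-9)) = -1560*117 = -182520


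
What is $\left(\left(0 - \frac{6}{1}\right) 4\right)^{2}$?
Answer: $576$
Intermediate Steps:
$\left(\left(0 - \frac{6}{1}\right) 4\right)^{2} = \left(\left(0 - 6\right) 4\right)^{2} = \left(\left(-6\right) 4\right)^{2} = \left(-24\right)^{2} = 576$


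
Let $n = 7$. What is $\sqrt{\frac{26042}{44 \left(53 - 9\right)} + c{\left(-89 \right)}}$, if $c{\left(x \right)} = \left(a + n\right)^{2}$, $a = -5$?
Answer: $\frac{3 \sqrt{3754}}{44} \approx 4.1775$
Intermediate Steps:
$c{\left(x \right)} = 4$ ($c{\left(x \right)} = \left(-5 + 7\right)^{2} = 2^{2} = 4$)
$\sqrt{\frac{26042}{44 \left(53 - 9\right)} + c{\left(-89 \right)}} = \sqrt{\frac{26042}{44 \left(53 - 9\right)} + 4} = \sqrt{\frac{26042}{44 \cdot 44} + 4} = \sqrt{\frac{26042}{1936} + 4} = \sqrt{26042 \cdot \frac{1}{1936} + 4} = \sqrt{\frac{13021}{968} + 4} = \sqrt{\frac{16893}{968}} = \frac{3 \sqrt{3754}}{44}$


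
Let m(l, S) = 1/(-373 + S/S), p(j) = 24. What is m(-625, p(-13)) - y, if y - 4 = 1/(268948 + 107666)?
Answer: -93463103/23350068 ≈ -4.0027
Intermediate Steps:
m(l, S) = -1/372 (m(l, S) = 1/(-373 + 1) = 1/(-372) = -1/372)
y = 1506457/376614 (y = 4 + 1/(268948 + 107666) = 4 + 1/376614 = 1506457/376614 ≈ 4.0000)
m(-625, p(-13)) - y = -1/372 - 1*1506457/376614 = -1/372 - 1506457/376614 = -93463103/23350068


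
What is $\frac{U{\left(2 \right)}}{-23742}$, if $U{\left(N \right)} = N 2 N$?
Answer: $- \frac{4}{11871} \approx -0.00033696$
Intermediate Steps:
$U{\left(N \right)} = 2 N^{2}$ ($U{\left(N \right)} = 2 N N = 2 N^{2}$)
$\frac{U{\left(2 \right)}}{-23742} = \frac{2 \cdot 2^{2}}{-23742} = 2 \cdot 4 \left(- \frac{1}{23742}\right) = 8 \left(- \frac{1}{23742}\right) = - \frac{4}{11871}$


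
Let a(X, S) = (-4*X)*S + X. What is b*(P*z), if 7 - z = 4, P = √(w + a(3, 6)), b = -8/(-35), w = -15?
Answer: 48*I*√21/35 ≈ 6.2847*I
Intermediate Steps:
a(X, S) = X - 4*S*X (a(X, S) = -4*S*X + X = X - 4*S*X)
b = 8/35 (b = -8*(-1/35) = 8/35 ≈ 0.22857)
P = 2*I*√21 (P = √(-15 + 3*(1 - 4*6)) = √(-15 + 3*(1 - 24)) = √(-15 + 3*(-23)) = √(-15 - 69) = √(-84) = 2*I*√21 ≈ 9.1651*I)
z = 3 (z = 7 - 1*4 = 7 - 4 = 3)
b*(P*z) = 8*((2*I*√21)*3)/35 = 8*(6*I*√21)/35 = 48*I*√21/35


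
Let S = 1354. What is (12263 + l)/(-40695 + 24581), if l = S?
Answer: -13617/16114 ≈ -0.84504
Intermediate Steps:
l = 1354
(12263 + l)/(-40695 + 24581) = (12263 + 1354)/(-40695 + 24581) = 13617/(-16114) = 13617*(-1/16114) = -13617/16114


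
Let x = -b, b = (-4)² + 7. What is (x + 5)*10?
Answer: -180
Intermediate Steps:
b = 23 (b = 16 + 7 = 23)
x = -23 (x = -1*23 = -23)
(x + 5)*10 = (-23 + 5)*10 = -18*10 = -180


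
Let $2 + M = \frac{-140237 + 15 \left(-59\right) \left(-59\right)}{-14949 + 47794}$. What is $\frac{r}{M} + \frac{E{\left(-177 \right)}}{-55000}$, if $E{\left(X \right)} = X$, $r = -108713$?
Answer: $\frac{24548417985253}{1056770000} \approx 23230.0$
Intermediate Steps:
$M = - \frac{153712}{32845}$ ($M = -2 + \frac{-140237 + 15 \left(-59\right) \left(-59\right)}{-14949 + 47794} = -2 + \frac{-140237 - -52215}{32845} = -2 + \left(-140237 + 52215\right) \frac{1}{32845} = -2 - \frac{88022}{32845} = - \frac{153712}{32845} \approx -4.6799$)
$\frac{r}{M} + \frac{E{\left(-177 \right)}}{-55000} = - \frac{108713}{- \frac{153712}{32845}} - \frac{177}{-55000} = \left(-108713\right) \left(- \frac{32845}{153712}\right) - - \frac{177}{55000} = \frac{3570678485}{153712} + \frac{177}{55000} = \frac{24548417985253}{1056770000}$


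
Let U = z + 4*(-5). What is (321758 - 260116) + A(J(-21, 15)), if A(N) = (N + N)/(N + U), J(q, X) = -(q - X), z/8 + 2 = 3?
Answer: 61645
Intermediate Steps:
z = 8 (z = -16 + 8*3 = -16 + 24 = 8)
J(q, X) = X - q
U = -12 (U = 8 + 4*(-5) = 8 - 20 = -12)
A(N) = 2*N/(-12 + N) (A(N) = (N + N)/(N - 12) = (2*N)/(-12 + N) = 2*N/(-12 + N))
(321758 - 260116) + A(J(-21, 15)) = (321758 - 260116) + 2*(15 - 1*(-21))/(-12 + (15 - 1*(-21))) = 61642 + 2*(15 + 21)/(-12 + (15 + 21)) = 61642 + 2*36/(-12 + 36) = 61642 + 2*36/24 = 61642 + 2*36*(1/24) = 61642 + 3 = 61645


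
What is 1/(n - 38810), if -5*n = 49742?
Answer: -5/243792 ≈ -2.0509e-5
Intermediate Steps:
n = -49742/5 (n = -⅕*49742 = -49742/5 ≈ -9948.4)
1/(n - 38810) = 1/(-49742/5 - 38810) = 1/(-243792/5) = -5/243792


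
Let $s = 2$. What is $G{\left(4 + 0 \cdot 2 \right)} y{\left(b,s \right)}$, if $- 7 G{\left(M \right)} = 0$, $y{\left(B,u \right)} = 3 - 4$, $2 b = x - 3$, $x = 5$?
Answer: $0$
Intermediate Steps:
$b = 1$ ($b = \frac{5 - 3}{2} = \frac{1}{2} \cdot 2 = 1$)
$y{\left(B,u \right)} = -1$ ($y{\left(B,u \right)} = 3 - 4 = -1$)
$G{\left(M \right)} = 0$ ($G{\left(M \right)} = \left(- \frac{1}{7}\right) 0 = 0$)
$G{\left(4 + 0 \cdot 2 \right)} y{\left(b,s \right)} = 0 \left(-1\right) = 0$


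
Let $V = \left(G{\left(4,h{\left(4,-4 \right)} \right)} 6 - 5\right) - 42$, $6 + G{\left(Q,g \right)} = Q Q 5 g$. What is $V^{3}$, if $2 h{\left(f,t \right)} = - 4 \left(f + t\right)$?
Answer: $-571787$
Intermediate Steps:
$h{\left(f,t \right)} = - 2 f - 2 t$ ($h{\left(f,t \right)} = \frac{\left(-4\right) \left(f + t\right)}{2} = \frac{- 4 f - 4 t}{2} = - 2 f - 2 t$)
$G{\left(Q,g \right)} = -6 + 5 g Q^{2}$ ($G{\left(Q,g \right)} = -6 + Q Q 5 g = -6 + Q^{2} \cdot 5 g = -6 + 5 Q^{2} g = -6 + 5 g Q^{2}$)
$V = -83$ ($V = \left(\left(-6 + 5 \left(\left(-2\right) 4 - -8\right) 4^{2}\right) 6 - 5\right) - 42 = \left(\left(-6 + 5 \left(-8 + 8\right) 16\right) 6 - 5\right) - 42 = \left(\left(-6 + 5 \cdot 0 \cdot 16\right) 6 - 5\right) - 42 = \left(\left(-6 + 0\right) 6 - 5\right) - 42 = \left(\left(-6\right) 6 - 5\right) - 42 = \left(-36 - 5\right) - 42 = -41 - 42 = -83$)
$V^{3} = \left(-83\right)^{3} = -571787$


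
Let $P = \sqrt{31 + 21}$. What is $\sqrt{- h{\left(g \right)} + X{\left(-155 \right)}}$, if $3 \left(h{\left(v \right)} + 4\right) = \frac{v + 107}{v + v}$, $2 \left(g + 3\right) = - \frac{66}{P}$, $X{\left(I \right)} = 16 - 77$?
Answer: $\frac{\sqrt{-47944 - 22638 \sqrt{13}}}{6 \sqrt{26 + 11 \sqrt{13}}} \approx 7.4036 i$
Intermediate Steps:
$X{\left(I \right)} = -61$
$P = 2 \sqrt{13}$ ($P = \sqrt{52} = 2 \sqrt{13} \approx 7.2111$)
$g = -3 - \frac{33 \sqrt{13}}{26}$ ($g = -3 + \frac{\left(-66\right) \frac{1}{2 \sqrt{13}}}{2} = -3 + \frac{\left(-66\right) \frac{\sqrt{13}}{26}}{2} = -3 + \frac{\left(- \frac{33}{13}\right) \sqrt{13}}{2} = -3 - \frac{33 \sqrt{13}}{26} \approx -7.5763$)
$h{\left(v \right)} = -4 + \frac{107 + v}{6 v}$ ($h{\left(v \right)} = -4 + \frac{\left(v + 107\right) \frac{1}{v + v}}{3} = -4 + \frac{\left(107 + v\right) \frac{1}{2 v}}{3} = -4 + \frac{\frac{1}{2} \frac{1}{v} \left(107 + v\right)}{3} = -4 + \frac{107 + v}{6 v}$)
$\sqrt{- h{\left(g \right)} + X{\left(-155 \right)}} = \sqrt{- \frac{107 - 23 \left(-3 - \frac{33 \sqrt{13}}{26}\right)}{6 \left(-3 - \frac{33 \sqrt{13}}{26}\right)} - 61} = \sqrt{- \frac{107 + \left(69 + \frac{759 \sqrt{13}}{26}\right)}{6 \left(-3 - \frac{33 \sqrt{13}}{26}\right)} - 61} = \sqrt{- \frac{176 + \frac{759 \sqrt{13}}{26}}{6 \left(-3 - \frac{33 \sqrt{13}}{26}\right)} - 61} = \sqrt{-61 - \frac{176 + \frac{759 \sqrt{13}}{26}}{6 \left(-3 - \frac{33 \sqrt{13}}{26}\right)}}$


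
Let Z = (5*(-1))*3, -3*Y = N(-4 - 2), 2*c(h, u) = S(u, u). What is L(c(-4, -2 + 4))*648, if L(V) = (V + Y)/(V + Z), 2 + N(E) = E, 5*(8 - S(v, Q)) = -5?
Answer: -3096/7 ≈ -442.29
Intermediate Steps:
S(v, Q) = 9 (S(v, Q) = 8 - ⅕*(-5) = 8 + 1 = 9)
c(h, u) = 9/2 (c(h, u) = (½)*9 = 9/2)
N(E) = -2 + E
Y = 8/3 (Y = -(-2 + (-4 - 2))/3 = -(-2 - 6)/3 = -⅓*(-8) = 8/3 ≈ 2.6667)
Z = -15 (Z = -5*3 = -15)
L(V) = (8/3 + V)/(-15 + V) (L(V) = (V + 8/3)/(V - 15) = (8/3 + V)/(-15 + V))
L(c(-4, -2 + 4))*648 = ((8/3 + 9/2)/(-15 + 9/2))*648 = ((43/6)/(-21/2))*648 = -2/21*43/6*648 = -43/63*648 = -3096/7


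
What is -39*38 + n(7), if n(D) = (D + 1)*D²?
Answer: -1090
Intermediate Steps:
n(D) = D²*(1 + D) (n(D) = (1 + D)*D² = D²*(1 + D))
-39*38 + n(7) = -39*38 + 7²*(1 + 7) = -1482 + 49*8 = -1482 + 392 = -1090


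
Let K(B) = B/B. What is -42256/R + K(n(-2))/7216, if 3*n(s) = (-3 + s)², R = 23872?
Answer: -4763991/2691568 ≈ -1.7700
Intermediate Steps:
n(s) = (-3 + s)²/3
K(B) = 1
-42256/R + K(n(-2))/7216 = -42256/23872 + 1/7216 = -42256*1/23872 + 1*(1/7216) = -2641/1492 + 1/7216 = -4763991/2691568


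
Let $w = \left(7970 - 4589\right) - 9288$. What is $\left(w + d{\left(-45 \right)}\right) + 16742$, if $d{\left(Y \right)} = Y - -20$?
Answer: $10810$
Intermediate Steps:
$w = -5907$ ($w = 3381 - 9288 = -5907$)
$d{\left(Y \right)} = 20 + Y$ ($d{\left(Y \right)} = Y + 20 = 20 + Y$)
$\left(w + d{\left(-45 \right)}\right) + 16742 = \left(-5907 + \left(20 - 45\right)\right) + 16742 = \left(-5907 - 25\right) + 16742 = -5932 + 16742 = 10810$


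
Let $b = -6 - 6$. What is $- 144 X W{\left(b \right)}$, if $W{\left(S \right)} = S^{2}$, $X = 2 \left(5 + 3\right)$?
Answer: $-331776$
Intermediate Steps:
$b = -12$ ($b = -6 - 6 = -12$)
$X = 16$ ($X = 2 \cdot 8 = 16$)
$- 144 X W{\left(b \right)} = \left(-144\right) 16 \left(-12\right)^{2} = \left(-2304\right) 144 = -331776$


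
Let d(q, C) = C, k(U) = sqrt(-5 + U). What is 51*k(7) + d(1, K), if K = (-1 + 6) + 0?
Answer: 5 + 51*sqrt(2) ≈ 77.125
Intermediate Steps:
K = 5 (K = 5 + 0 = 5)
51*k(7) + d(1, K) = 51*sqrt(-5 + 7) + 5 = 51*sqrt(2) + 5 = 5 + 51*sqrt(2)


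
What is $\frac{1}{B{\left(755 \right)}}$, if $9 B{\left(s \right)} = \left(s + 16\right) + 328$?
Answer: $\frac{9}{1099} \approx 0.0081893$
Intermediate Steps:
$B{\left(s \right)} = \frac{344}{9} + \frac{s}{9}$ ($B{\left(s \right)} = \frac{\left(s + 16\right) + 328}{9} = \frac{\left(16 + s\right) + 328}{9} = \frac{344 + s}{9} = \frac{344}{9} + \frac{s}{9}$)
$\frac{1}{B{\left(755 \right)}} = \frac{1}{\frac{344}{9} + \frac{1}{9} \cdot 755} = \frac{1}{\frac{344}{9} + \frac{755}{9}} = \frac{1}{\frac{1099}{9}} = \frac{9}{1099}$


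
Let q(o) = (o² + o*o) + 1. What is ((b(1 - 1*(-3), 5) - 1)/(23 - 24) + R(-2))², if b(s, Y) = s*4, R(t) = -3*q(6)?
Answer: 54756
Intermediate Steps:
q(o) = 1 + 2*o² (q(o) = (o² + o²) + 1 = 2*o² + 1 = 1 + 2*o²)
R(t) = -219 (R(t) = -3*(1 + 2*6²) = -3*(1 + 2*36) = -3*(1 + 72) = -3*73 = -219)
b(s, Y) = 4*s
((b(1 - 1*(-3), 5) - 1)/(23 - 24) + R(-2))² = ((4*(1 - 1*(-3)) - 1)/(23 - 24) - 219)² = ((4*(1 + 3) - 1)/(-1) - 219)² = ((4*4 - 1)*(-1) - 219)² = ((16 - 1)*(-1) - 219)² = (15*(-1) - 219)² = (-15 - 219)² = (-234)² = 54756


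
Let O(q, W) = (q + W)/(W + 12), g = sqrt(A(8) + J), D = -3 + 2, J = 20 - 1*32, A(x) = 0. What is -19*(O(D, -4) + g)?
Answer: 95/8 - 38*I*sqrt(3) ≈ 11.875 - 65.818*I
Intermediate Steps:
J = -12 (J = 20 - 32 = -12)
D = -1
g = 2*I*sqrt(3) (g = sqrt(0 - 12) = sqrt(-12) = 2*I*sqrt(3) ≈ 3.4641*I)
O(q, W) = (W + q)/(12 + W)
-19*(O(D, -4) + g) = -19*((-4 - 1)/(12 - 4) + 2*I*sqrt(3)) = -19*(-5/8 + 2*I*sqrt(3)) = 95/8 - 38*I*sqrt(3)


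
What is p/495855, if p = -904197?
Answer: -301399/165285 ≈ -1.8235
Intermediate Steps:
p/495855 = -904197/495855 = -904197*1/495855 = -301399/165285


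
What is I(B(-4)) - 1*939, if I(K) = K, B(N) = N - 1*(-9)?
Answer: -934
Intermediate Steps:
B(N) = 9 + N (B(N) = N + 9 = 9 + N)
I(B(-4)) - 1*939 = (9 - 4) - 1*939 = 5 - 939 = -934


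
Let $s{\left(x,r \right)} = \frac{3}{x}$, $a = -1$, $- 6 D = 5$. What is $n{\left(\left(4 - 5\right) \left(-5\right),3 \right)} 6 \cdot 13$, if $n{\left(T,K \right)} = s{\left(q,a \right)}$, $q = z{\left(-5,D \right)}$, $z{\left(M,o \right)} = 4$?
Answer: $\frac{117}{2} \approx 58.5$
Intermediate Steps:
$D = - \frac{5}{6}$ ($D = \left(- \frac{1}{6}\right) 5 = - \frac{5}{6} \approx -0.83333$)
$q = 4$
$n{\left(T,K \right)} = \frac{3}{4}$
$n{\left(\left(4 - 5\right) \left(-5\right),3 \right)} 6 \cdot 13 = \frac{3}{4} \cdot 6 \cdot 13 = \frac{9}{2} \cdot 13 = \frac{117}{2}$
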